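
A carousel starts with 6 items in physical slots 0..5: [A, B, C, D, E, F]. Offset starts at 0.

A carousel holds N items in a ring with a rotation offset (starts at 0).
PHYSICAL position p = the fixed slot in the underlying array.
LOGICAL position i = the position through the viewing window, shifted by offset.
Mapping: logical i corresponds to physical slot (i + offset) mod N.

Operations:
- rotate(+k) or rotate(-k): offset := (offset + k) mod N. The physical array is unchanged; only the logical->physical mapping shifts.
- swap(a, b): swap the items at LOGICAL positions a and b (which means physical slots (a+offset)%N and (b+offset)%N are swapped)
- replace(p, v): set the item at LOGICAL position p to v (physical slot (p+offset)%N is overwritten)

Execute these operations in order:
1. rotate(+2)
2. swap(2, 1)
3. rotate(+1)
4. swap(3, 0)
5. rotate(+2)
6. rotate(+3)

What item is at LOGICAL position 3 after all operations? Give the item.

After op 1 (rotate(+2)): offset=2, physical=[A,B,C,D,E,F], logical=[C,D,E,F,A,B]
After op 2 (swap(2, 1)): offset=2, physical=[A,B,C,E,D,F], logical=[C,E,D,F,A,B]
After op 3 (rotate(+1)): offset=3, physical=[A,B,C,E,D,F], logical=[E,D,F,A,B,C]
After op 4 (swap(3, 0)): offset=3, physical=[E,B,C,A,D,F], logical=[A,D,F,E,B,C]
After op 5 (rotate(+2)): offset=5, physical=[E,B,C,A,D,F], logical=[F,E,B,C,A,D]
After op 6 (rotate(+3)): offset=2, physical=[E,B,C,A,D,F], logical=[C,A,D,F,E,B]

Answer: F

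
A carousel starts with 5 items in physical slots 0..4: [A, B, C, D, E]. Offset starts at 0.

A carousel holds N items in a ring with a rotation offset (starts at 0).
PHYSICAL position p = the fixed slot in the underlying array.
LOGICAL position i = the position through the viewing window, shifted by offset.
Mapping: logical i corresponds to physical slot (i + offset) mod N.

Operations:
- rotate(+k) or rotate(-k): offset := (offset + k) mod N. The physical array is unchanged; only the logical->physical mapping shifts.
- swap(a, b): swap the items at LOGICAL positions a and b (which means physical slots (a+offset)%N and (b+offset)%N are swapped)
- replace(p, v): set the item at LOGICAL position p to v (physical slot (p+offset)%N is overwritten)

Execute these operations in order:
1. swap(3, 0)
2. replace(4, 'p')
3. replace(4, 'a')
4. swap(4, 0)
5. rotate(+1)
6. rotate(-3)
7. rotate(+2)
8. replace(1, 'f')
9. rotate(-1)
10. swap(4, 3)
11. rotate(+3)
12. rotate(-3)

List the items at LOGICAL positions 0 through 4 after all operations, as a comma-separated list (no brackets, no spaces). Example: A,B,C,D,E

Answer: D,a,f,A,C

Derivation:
After op 1 (swap(3, 0)): offset=0, physical=[D,B,C,A,E], logical=[D,B,C,A,E]
After op 2 (replace(4, 'p')): offset=0, physical=[D,B,C,A,p], logical=[D,B,C,A,p]
After op 3 (replace(4, 'a')): offset=0, physical=[D,B,C,A,a], logical=[D,B,C,A,a]
After op 4 (swap(4, 0)): offset=0, physical=[a,B,C,A,D], logical=[a,B,C,A,D]
After op 5 (rotate(+1)): offset=1, physical=[a,B,C,A,D], logical=[B,C,A,D,a]
After op 6 (rotate(-3)): offset=3, physical=[a,B,C,A,D], logical=[A,D,a,B,C]
After op 7 (rotate(+2)): offset=0, physical=[a,B,C,A,D], logical=[a,B,C,A,D]
After op 8 (replace(1, 'f')): offset=0, physical=[a,f,C,A,D], logical=[a,f,C,A,D]
After op 9 (rotate(-1)): offset=4, physical=[a,f,C,A,D], logical=[D,a,f,C,A]
After op 10 (swap(4, 3)): offset=4, physical=[a,f,A,C,D], logical=[D,a,f,A,C]
After op 11 (rotate(+3)): offset=2, physical=[a,f,A,C,D], logical=[A,C,D,a,f]
After op 12 (rotate(-3)): offset=4, physical=[a,f,A,C,D], logical=[D,a,f,A,C]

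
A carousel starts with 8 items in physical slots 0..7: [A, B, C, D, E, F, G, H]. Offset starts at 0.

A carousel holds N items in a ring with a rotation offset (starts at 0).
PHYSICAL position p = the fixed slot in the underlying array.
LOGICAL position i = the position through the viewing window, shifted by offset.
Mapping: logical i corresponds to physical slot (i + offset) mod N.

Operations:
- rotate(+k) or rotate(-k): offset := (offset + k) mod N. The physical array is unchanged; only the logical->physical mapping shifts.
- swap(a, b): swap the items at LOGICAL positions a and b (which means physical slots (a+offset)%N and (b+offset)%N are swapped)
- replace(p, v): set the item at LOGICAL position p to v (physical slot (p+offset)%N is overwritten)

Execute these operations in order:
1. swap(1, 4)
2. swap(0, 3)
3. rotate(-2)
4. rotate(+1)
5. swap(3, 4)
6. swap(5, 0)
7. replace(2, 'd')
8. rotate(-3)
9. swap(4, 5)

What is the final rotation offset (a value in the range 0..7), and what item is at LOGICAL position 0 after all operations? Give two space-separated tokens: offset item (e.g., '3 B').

Answer: 4 H

Derivation:
After op 1 (swap(1, 4)): offset=0, physical=[A,E,C,D,B,F,G,H], logical=[A,E,C,D,B,F,G,H]
After op 2 (swap(0, 3)): offset=0, physical=[D,E,C,A,B,F,G,H], logical=[D,E,C,A,B,F,G,H]
After op 3 (rotate(-2)): offset=6, physical=[D,E,C,A,B,F,G,H], logical=[G,H,D,E,C,A,B,F]
After op 4 (rotate(+1)): offset=7, physical=[D,E,C,A,B,F,G,H], logical=[H,D,E,C,A,B,F,G]
After op 5 (swap(3, 4)): offset=7, physical=[D,E,A,C,B,F,G,H], logical=[H,D,E,A,C,B,F,G]
After op 6 (swap(5, 0)): offset=7, physical=[D,E,A,C,H,F,G,B], logical=[B,D,E,A,C,H,F,G]
After op 7 (replace(2, 'd')): offset=7, physical=[D,d,A,C,H,F,G,B], logical=[B,D,d,A,C,H,F,G]
After op 8 (rotate(-3)): offset=4, physical=[D,d,A,C,H,F,G,B], logical=[H,F,G,B,D,d,A,C]
After op 9 (swap(4, 5)): offset=4, physical=[d,D,A,C,H,F,G,B], logical=[H,F,G,B,d,D,A,C]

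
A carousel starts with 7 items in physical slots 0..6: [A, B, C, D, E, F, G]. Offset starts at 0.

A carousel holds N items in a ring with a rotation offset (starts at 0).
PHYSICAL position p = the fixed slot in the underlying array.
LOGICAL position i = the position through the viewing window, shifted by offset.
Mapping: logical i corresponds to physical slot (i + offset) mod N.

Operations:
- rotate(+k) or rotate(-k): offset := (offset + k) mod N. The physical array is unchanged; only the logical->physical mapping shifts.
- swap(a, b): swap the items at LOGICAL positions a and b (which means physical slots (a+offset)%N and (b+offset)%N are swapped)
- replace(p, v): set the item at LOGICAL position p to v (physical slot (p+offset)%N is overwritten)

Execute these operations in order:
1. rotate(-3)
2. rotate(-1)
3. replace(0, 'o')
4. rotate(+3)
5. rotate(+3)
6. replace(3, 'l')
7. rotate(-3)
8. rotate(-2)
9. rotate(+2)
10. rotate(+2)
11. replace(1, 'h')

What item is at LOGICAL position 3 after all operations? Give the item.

Answer: E

Derivation:
After op 1 (rotate(-3)): offset=4, physical=[A,B,C,D,E,F,G], logical=[E,F,G,A,B,C,D]
After op 2 (rotate(-1)): offset=3, physical=[A,B,C,D,E,F,G], logical=[D,E,F,G,A,B,C]
After op 3 (replace(0, 'o')): offset=3, physical=[A,B,C,o,E,F,G], logical=[o,E,F,G,A,B,C]
After op 4 (rotate(+3)): offset=6, physical=[A,B,C,o,E,F,G], logical=[G,A,B,C,o,E,F]
After op 5 (rotate(+3)): offset=2, physical=[A,B,C,o,E,F,G], logical=[C,o,E,F,G,A,B]
After op 6 (replace(3, 'l')): offset=2, physical=[A,B,C,o,E,l,G], logical=[C,o,E,l,G,A,B]
After op 7 (rotate(-3)): offset=6, physical=[A,B,C,o,E,l,G], logical=[G,A,B,C,o,E,l]
After op 8 (rotate(-2)): offset=4, physical=[A,B,C,o,E,l,G], logical=[E,l,G,A,B,C,o]
After op 9 (rotate(+2)): offset=6, physical=[A,B,C,o,E,l,G], logical=[G,A,B,C,o,E,l]
After op 10 (rotate(+2)): offset=1, physical=[A,B,C,o,E,l,G], logical=[B,C,o,E,l,G,A]
After op 11 (replace(1, 'h')): offset=1, physical=[A,B,h,o,E,l,G], logical=[B,h,o,E,l,G,A]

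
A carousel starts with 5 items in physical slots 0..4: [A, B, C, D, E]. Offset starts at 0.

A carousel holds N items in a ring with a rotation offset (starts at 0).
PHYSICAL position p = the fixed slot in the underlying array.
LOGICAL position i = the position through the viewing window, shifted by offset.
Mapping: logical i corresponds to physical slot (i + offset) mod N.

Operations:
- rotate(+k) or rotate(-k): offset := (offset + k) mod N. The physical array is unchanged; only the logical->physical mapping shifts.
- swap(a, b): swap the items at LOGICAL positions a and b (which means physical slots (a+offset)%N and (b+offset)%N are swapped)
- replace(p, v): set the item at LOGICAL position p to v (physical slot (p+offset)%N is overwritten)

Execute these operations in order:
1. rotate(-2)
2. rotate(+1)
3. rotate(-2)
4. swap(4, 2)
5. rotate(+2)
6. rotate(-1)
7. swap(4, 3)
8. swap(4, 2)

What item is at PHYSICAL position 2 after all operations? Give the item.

Answer: A

Derivation:
After op 1 (rotate(-2)): offset=3, physical=[A,B,C,D,E], logical=[D,E,A,B,C]
After op 2 (rotate(+1)): offset=4, physical=[A,B,C,D,E], logical=[E,A,B,C,D]
After op 3 (rotate(-2)): offset=2, physical=[A,B,C,D,E], logical=[C,D,E,A,B]
After op 4 (swap(4, 2)): offset=2, physical=[A,E,C,D,B], logical=[C,D,B,A,E]
After op 5 (rotate(+2)): offset=4, physical=[A,E,C,D,B], logical=[B,A,E,C,D]
After op 6 (rotate(-1)): offset=3, physical=[A,E,C,D,B], logical=[D,B,A,E,C]
After op 7 (swap(4, 3)): offset=3, physical=[A,C,E,D,B], logical=[D,B,A,C,E]
After op 8 (swap(4, 2)): offset=3, physical=[E,C,A,D,B], logical=[D,B,E,C,A]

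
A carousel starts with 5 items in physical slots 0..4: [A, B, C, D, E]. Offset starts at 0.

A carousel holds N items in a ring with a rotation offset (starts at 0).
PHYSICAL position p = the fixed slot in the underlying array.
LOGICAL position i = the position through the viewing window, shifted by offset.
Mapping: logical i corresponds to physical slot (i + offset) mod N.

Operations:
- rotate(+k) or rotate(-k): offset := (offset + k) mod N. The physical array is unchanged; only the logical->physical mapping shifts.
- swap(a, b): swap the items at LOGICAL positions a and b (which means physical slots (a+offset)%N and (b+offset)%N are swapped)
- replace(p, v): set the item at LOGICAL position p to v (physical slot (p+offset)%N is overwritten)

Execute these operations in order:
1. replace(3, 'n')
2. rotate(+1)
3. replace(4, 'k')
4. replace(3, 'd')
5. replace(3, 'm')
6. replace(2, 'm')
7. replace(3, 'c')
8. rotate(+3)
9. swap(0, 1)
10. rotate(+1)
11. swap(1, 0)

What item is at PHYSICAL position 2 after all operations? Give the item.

After op 1 (replace(3, 'n')): offset=0, physical=[A,B,C,n,E], logical=[A,B,C,n,E]
After op 2 (rotate(+1)): offset=1, physical=[A,B,C,n,E], logical=[B,C,n,E,A]
After op 3 (replace(4, 'k')): offset=1, physical=[k,B,C,n,E], logical=[B,C,n,E,k]
After op 4 (replace(3, 'd')): offset=1, physical=[k,B,C,n,d], logical=[B,C,n,d,k]
After op 5 (replace(3, 'm')): offset=1, physical=[k,B,C,n,m], logical=[B,C,n,m,k]
After op 6 (replace(2, 'm')): offset=1, physical=[k,B,C,m,m], logical=[B,C,m,m,k]
After op 7 (replace(3, 'c')): offset=1, physical=[k,B,C,m,c], logical=[B,C,m,c,k]
After op 8 (rotate(+3)): offset=4, physical=[k,B,C,m,c], logical=[c,k,B,C,m]
After op 9 (swap(0, 1)): offset=4, physical=[c,B,C,m,k], logical=[k,c,B,C,m]
After op 10 (rotate(+1)): offset=0, physical=[c,B,C,m,k], logical=[c,B,C,m,k]
After op 11 (swap(1, 0)): offset=0, physical=[B,c,C,m,k], logical=[B,c,C,m,k]

Answer: C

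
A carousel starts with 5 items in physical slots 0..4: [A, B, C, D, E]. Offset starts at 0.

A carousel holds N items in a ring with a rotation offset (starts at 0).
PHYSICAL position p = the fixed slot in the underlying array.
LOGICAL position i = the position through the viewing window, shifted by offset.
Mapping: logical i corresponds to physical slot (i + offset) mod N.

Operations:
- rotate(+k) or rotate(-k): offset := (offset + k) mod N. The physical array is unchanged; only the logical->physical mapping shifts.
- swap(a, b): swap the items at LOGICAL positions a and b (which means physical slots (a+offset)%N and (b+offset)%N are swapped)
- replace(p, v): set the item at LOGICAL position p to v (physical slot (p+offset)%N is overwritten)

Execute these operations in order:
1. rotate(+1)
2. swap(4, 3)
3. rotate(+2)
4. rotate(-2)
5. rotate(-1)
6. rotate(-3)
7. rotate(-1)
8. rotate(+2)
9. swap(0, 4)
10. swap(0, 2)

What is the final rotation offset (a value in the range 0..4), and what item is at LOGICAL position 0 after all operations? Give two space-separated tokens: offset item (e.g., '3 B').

After op 1 (rotate(+1)): offset=1, physical=[A,B,C,D,E], logical=[B,C,D,E,A]
After op 2 (swap(4, 3)): offset=1, physical=[E,B,C,D,A], logical=[B,C,D,A,E]
After op 3 (rotate(+2)): offset=3, physical=[E,B,C,D,A], logical=[D,A,E,B,C]
After op 4 (rotate(-2)): offset=1, physical=[E,B,C,D,A], logical=[B,C,D,A,E]
After op 5 (rotate(-1)): offset=0, physical=[E,B,C,D,A], logical=[E,B,C,D,A]
After op 6 (rotate(-3)): offset=2, physical=[E,B,C,D,A], logical=[C,D,A,E,B]
After op 7 (rotate(-1)): offset=1, physical=[E,B,C,D,A], logical=[B,C,D,A,E]
After op 8 (rotate(+2)): offset=3, physical=[E,B,C,D,A], logical=[D,A,E,B,C]
After op 9 (swap(0, 4)): offset=3, physical=[E,B,D,C,A], logical=[C,A,E,B,D]
After op 10 (swap(0, 2)): offset=3, physical=[C,B,D,E,A], logical=[E,A,C,B,D]

Answer: 3 E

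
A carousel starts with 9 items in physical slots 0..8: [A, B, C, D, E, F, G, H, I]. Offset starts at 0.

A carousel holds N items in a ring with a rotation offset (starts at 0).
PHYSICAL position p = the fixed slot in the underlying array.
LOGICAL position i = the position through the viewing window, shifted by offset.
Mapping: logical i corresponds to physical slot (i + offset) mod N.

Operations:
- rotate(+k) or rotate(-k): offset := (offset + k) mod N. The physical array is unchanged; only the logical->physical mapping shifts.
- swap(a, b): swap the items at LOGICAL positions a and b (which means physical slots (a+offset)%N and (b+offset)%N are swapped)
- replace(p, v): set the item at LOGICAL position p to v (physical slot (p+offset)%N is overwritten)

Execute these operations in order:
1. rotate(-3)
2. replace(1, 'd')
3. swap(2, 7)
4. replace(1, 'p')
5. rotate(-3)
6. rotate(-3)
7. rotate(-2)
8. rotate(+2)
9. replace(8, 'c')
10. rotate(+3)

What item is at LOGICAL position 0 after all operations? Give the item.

Answer: D

Derivation:
After op 1 (rotate(-3)): offset=6, physical=[A,B,C,D,E,F,G,H,I], logical=[G,H,I,A,B,C,D,E,F]
After op 2 (replace(1, 'd')): offset=6, physical=[A,B,C,D,E,F,G,d,I], logical=[G,d,I,A,B,C,D,E,F]
After op 3 (swap(2, 7)): offset=6, physical=[A,B,C,D,I,F,G,d,E], logical=[G,d,E,A,B,C,D,I,F]
After op 4 (replace(1, 'p')): offset=6, physical=[A,B,C,D,I,F,G,p,E], logical=[G,p,E,A,B,C,D,I,F]
After op 5 (rotate(-3)): offset=3, physical=[A,B,C,D,I,F,G,p,E], logical=[D,I,F,G,p,E,A,B,C]
After op 6 (rotate(-3)): offset=0, physical=[A,B,C,D,I,F,G,p,E], logical=[A,B,C,D,I,F,G,p,E]
After op 7 (rotate(-2)): offset=7, physical=[A,B,C,D,I,F,G,p,E], logical=[p,E,A,B,C,D,I,F,G]
After op 8 (rotate(+2)): offset=0, physical=[A,B,C,D,I,F,G,p,E], logical=[A,B,C,D,I,F,G,p,E]
After op 9 (replace(8, 'c')): offset=0, physical=[A,B,C,D,I,F,G,p,c], logical=[A,B,C,D,I,F,G,p,c]
After op 10 (rotate(+3)): offset=3, physical=[A,B,C,D,I,F,G,p,c], logical=[D,I,F,G,p,c,A,B,C]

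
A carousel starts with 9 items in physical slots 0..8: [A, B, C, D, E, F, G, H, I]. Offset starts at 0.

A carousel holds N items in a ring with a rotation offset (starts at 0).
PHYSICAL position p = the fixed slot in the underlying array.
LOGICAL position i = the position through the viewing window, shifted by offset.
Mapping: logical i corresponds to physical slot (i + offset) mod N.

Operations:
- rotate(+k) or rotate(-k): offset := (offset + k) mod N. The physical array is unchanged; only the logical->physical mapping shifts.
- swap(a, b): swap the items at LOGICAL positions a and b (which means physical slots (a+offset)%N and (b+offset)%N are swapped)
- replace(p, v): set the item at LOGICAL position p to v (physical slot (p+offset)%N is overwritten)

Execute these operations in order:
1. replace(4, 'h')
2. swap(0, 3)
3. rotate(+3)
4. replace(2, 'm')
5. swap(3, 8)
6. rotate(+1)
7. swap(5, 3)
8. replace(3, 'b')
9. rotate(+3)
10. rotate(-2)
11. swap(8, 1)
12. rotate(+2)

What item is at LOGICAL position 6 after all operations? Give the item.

Answer: C

Derivation:
After op 1 (replace(4, 'h')): offset=0, physical=[A,B,C,D,h,F,G,H,I], logical=[A,B,C,D,h,F,G,H,I]
After op 2 (swap(0, 3)): offset=0, physical=[D,B,C,A,h,F,G,H,I], logical=[D,B,C,A,h,F,G,H,I]
After op 3 (rotate(+3)): offset=3, physical=[D,B,C,A,h,F,G,H,I], logical=[A,h,F,G,H,I,D,B,C]
After op 4 (replace(2, 'm')): offset=3, physical=[D,B,C,A,h,m,G,H,I], logical=[A,h,m,G,H,I,D,B,C]
After op 5 (swap(3, 8)): offset=3, physical=[D,B,G,A,h,m,C,H,I], logical=[A,h,m,C,H,I,D,B,G]
After op 6 (rotate(+1)): offset=4, physical=[D,B,G,A,h,m,C,H,I], logical=[h,m,C,H,I,D,B,G,A]
After op 7 (swap(5, 3)): offset=4, physical=[H,B,G,A,h,m,C,D,I], logical=[h,m,C,D,I,H,B,G,A]
After op 8 (replace(3, 'b')): offset=4, physical=[H,B,G,A,h,m,C,b,I], logical=[h,m,C,b,I,H,B,G,A]
After op 9 (rotate(+3)): offset=7, physical=[H,B,G,A,h,m,C,b,I], logical=[b,I,H,B,G,A,h,m,C]
After op 10 (rotate(-2)): offset=5, physical=[H,B,G,A,h,m,C,b,I], logical=[m,C,b,I,H,B,G,A,h]
After op 11 (swap(8, 1)): offset=5, physical=[H,B,G,A,C,m,h,b,I], logical=[m,h,b,I,H,B,G,A,C]
After op 12 (rotate(+2)): offset=7, physical=[H,B,G,A,C,m,h,b,I], logical=[b,I,H,B,G,A,C,m,h]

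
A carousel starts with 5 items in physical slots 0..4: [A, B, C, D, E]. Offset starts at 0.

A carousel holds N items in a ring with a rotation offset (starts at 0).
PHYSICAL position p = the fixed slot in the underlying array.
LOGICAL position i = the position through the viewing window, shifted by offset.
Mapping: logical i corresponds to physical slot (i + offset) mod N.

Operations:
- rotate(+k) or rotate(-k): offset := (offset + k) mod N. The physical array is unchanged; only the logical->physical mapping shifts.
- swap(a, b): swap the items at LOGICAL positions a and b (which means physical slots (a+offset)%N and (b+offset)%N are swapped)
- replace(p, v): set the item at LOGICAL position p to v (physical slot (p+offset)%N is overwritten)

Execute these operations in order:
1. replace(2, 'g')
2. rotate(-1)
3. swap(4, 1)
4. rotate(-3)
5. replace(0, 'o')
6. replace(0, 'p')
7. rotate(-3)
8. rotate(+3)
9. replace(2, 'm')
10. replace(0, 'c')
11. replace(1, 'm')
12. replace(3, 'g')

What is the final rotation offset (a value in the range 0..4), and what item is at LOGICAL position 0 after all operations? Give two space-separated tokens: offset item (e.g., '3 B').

After op 1 (replace(2, 'g')): offset=0, physical=[A,B,g,D,E], logical=[A,B,g,D,E]
After op 2 (rotate(-1)): offset=4, physical=[A,B,g,D,E], logical=[E,A,B,g,D]
After op 3 (swap(4, 1)): offset=4, physical=[D,B,g,A,E], logical=[E,D,B,g,A]
After op 4 (rotate(-3)): offset=1, physical=[D,B,g,A,E], logical=[B,g,A,E,D]
After op 5 (replace(0, 'o')): offset=1, physical=[D,o,g,A,E], logical=[o,g,A,E,D]
After op 6 (replace(0, 'p')): offset=1, physical=[D,p,g,A,E], logical=[p,g,A,E,D]
After op 7 (rotate(-3)): offset=3, physical=[D,p,g,A,E], logical=[A,E,D,p,g]
After op 8 (rotate(+3)): offset=1, physical=[D,p,g,A,E], logical=[p,g,A,E,D]
After op 9 (replace(2, 'm')): offset=1, physical=[D,p,g,m,E], logical=[p,g,m,E,D]
After op 10 (replace(0, 'c')): offset=1, physical=[D,c,g,m,E], logical=[c,g,m,E,D]
After op 11 (replace(1, 'm')): offset=1, physical=[D,c,m,m,E], logical=[c,m,m,E,D]
After op 12 (replace(3, 'g')): offset=1, physical=[D,c,m,m,g], logical=[c,m,m,g,D]

Answer: 1 c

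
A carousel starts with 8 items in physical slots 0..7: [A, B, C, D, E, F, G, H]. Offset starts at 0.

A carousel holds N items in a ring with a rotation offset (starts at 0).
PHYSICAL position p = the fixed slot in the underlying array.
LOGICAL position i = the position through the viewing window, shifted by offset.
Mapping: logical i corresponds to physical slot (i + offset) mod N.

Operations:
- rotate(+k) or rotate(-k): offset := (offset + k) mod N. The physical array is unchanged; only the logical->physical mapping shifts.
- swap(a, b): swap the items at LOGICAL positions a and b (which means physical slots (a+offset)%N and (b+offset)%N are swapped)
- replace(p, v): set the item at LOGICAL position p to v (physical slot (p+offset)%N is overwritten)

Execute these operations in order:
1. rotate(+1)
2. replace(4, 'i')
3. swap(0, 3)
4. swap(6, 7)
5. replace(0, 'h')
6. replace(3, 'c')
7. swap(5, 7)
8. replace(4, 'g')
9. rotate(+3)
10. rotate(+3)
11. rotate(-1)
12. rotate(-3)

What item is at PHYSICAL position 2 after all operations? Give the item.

Answer: C

Derivation:
After op 1 (rotate(+1)): offset=1, physical=[A,B,C,D,E,F,G,H], logical=[B,C,D,E,F,G,H,A]
After op 2 (replace(4, 'i')): offset=1, physical=[A,B,C,D,E,i,G,H], logical=[B,C,D,E,i,G,H,A]
After op 3 (swap(0, 3)): offset=1, physical=[A,E,C,D,B,i,G,H], logical=[E,C,D,B,i,G,H,A]
After op 4 (swap(6, 7)): offset=1, physical=[H,E,C,D,B,i,G,A], logical=[E,C,D,B,i,G,A,H]
After op 5 (replace(0, 'h')): offset=1, physical=[H,h,C,D,B,i,G,A], logical=[h,C,D,B,i,G,A,H]
After op 6 (replace(3, 'c')): offset=1, physical=[H,h,C,D,c,i,G,A], logical=[h,C,D,c,i,G,A,H]
After op 7 (swap(5, 7)): offset=1, physical=[G,h,C,D,c,i,H,A], logical=[h,C,D,c,i,H,A,G]
After op 8 (replace(4, 'g')): offset=1, physical=[G,h,C,D,c,g,H,A], logical=[h,C,D,c,g,H,A,G]
After op 9 (rotate(+3)): offset=4, physical=[G,h,C,D,c,g,H,A], logical=[c,g,H,A,G,h,C,D]
After op 10 (rotate(+3)): offset=7, physical=[G,h,C,D,c,g,H,A], logical=[A,G,h,C,D,c,g,H]
After op 11 (rotate(-1)): offset=6, physical=[G,h,C,D,c,g,H,A], logical=[H,A,G,h,C,D,c,g]
After op 12 (rotate(-3)): offset=3, physical=[G,h,C,D,c,g,H,A], logical=[D,c,g,H,A,G,h,C]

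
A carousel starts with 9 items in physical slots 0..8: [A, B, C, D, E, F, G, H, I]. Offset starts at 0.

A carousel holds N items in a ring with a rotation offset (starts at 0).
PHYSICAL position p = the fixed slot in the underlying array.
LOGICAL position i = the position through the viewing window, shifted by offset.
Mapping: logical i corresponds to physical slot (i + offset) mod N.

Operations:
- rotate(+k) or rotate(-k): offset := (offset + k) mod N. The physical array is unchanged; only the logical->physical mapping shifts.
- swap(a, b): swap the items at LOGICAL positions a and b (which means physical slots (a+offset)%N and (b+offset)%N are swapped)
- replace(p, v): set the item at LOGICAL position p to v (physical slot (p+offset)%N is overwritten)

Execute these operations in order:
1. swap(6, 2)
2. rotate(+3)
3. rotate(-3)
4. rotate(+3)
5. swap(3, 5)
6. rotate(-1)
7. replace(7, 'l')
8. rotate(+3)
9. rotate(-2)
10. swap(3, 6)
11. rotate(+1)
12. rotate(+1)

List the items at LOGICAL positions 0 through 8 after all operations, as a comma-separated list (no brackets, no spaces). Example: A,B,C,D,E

Answer: F,l,H,C,I,B,G,D,E

Derivation:
After op 1 (swap(6, 2)): offset=0, physical=[A,B,G,D,E,F,C,H,I], logical=[A,B,G,D,E,F,C,H,I]
After op 2 (rotate(+3)): offset=3, physical=[A,B,G,D,E,F,C,H,I], logical=[D,E,F,C,H,I,A,B,G]
After op 3 (rotate(-3)): offset=0, physical=[A,B,G,D,E,F,C,H,I], logical=[A,B,G,D,E,F,C,H,I]
After op 4 (rotate(+3)): offset=3, physical=[A,B,G,D,E,F,C,H,I], logical=[D,E,F,C,H,I,A,B,G]
After op 5 (swap(3, 5)): offset=3, physical=[A,B,G,D,E,F,I,H,C], logical=[D,E,F,I,H,C,A,B,G]
After op 6 (rotate(-1)): offset=2, physical=[A,B,G,D,E,F,I,H,C], logical=[G,D,E,F,I,H,C,A,B]
After op 7 (replace(7, 'l')): offset=2, physical=[l,B,G,D,E,F,I,H,C], logical=[G,D,E,F,I,H,C,l,B]
After op 8 (rotate(+3)): offset=5, physical=[l,B,G,D,E,F,I,H,C], logical=[F,I,H,C,l,B,G,D,E]
After op 9 (rotate(-2)): offset=3, physical=[l,B,G,D,E,F,I,H,C], logical=[D,E,F,I,H,C,l,B,G]
After op 10 (swap(3, 6)): offset=3, physical=[I,B,G,D,E,F,l,H,C], logical=[D,E,F,l,H,C,I,B,G]
After op 11 (rotate(+1)): offset=4, physical=[I,B,G,D,E,F,l,H,C], logical=[E,F,l,H,C,I,B,G,D]
After op 12 (rotate(+1)): offset=5, physical=[I,B,G,D,E,F,l,H,C], logical=[F,l,H,C,I,B,G,D,E]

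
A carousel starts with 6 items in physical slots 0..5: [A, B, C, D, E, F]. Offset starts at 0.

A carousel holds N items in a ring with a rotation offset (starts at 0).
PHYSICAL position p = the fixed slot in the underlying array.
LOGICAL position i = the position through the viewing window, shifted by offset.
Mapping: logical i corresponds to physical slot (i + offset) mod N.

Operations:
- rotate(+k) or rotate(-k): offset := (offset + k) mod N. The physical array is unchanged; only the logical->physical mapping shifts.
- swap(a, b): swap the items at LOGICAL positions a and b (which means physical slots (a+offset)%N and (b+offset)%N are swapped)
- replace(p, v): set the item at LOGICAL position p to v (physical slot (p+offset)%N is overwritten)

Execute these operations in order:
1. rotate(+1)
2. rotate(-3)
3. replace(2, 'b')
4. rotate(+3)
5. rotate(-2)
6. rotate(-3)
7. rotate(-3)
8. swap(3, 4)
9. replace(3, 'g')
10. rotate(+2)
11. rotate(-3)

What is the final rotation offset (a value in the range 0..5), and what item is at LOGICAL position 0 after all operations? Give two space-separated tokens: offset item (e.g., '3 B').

After op 1 (rotate(+1)): offset=1, physical=[A,B,C,D,E,F], logical=[B,C,D,E,F,A]
After op 2 (rotate(-3)): offset=4, physical=[A,B,C,D,E,F], logical=[E,F,A,B,C,D]
After op 3 (replace(2, 'b')): offset=4, physical=[b,B,C,D,E,F], logical=[E,F,b,B,C,D]
After op 4 (rotate(+3)): offset=1, physical=[b,B,C,D,E,F], logical=[B,C,D,E,F,b]
After op 5 (rotate(-2)): offset=5, physical=[b,B,C,D,E,F], logical=[F,b,B,C,D,E]
After op 6 (rotate(-3)): offset=2, physical=[b,B,C,D,E,F], logical=[C,D,E,F,b,B]
After op 7 (rotate(-3)): offset=5, physical=[b,B,C,D,E,F], logical=[F,b,B,C,D,E]
After op 8 (swap(3, 4)): offset=5, physical=[b,B,D,C,E,F], logical=[F,b,B,D,C,E]
After op 9 (replace(3, 'g')): offset=5, physical=[b,B,g,C,E,F], logical=[F,b,B,g,C,E]
After op 10 (rotate(+2)): offset=1, physical=[b,B,g,C,E,F], logical=[B,g,C,E,F,b]
After op 11 (rotate(-3)): offset=4, physical=[b,B,g,C,E,F], logical=[E,F,b,B,g,C]

Answer: 4 E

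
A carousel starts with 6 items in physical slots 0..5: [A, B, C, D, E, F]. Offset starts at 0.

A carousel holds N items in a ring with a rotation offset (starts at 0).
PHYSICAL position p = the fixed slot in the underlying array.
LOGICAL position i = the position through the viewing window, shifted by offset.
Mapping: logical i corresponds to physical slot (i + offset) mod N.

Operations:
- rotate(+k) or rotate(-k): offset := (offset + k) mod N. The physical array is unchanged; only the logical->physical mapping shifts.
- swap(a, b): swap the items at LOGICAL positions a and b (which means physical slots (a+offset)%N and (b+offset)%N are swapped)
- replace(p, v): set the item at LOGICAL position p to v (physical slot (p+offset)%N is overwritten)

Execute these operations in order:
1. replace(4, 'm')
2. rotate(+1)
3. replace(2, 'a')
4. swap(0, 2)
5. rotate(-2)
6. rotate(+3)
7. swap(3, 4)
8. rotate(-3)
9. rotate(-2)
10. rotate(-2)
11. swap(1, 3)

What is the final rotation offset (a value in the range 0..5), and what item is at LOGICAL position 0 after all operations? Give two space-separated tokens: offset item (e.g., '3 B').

After op 1 (replace(4, 'm')): offset=0, physical=[A,B,C,D,m,F], logical=[A,B,C,D,m,F]
After op 2 (rotate(+1)): offset=1, physical=[A,B,C,D,m,F], logical=[B,C,D,m,F,A]
After op 3 (replace(2, 'a')): offset=1, physical=[A,B,C,a,m,F], logical=[B,C,a,m,F,A]
After op 4 (swap(0, 2)): offset=1, physical=[A,a,C,B,m,F], logical=[a,C,B,m,F,A]
After op 5 (rotate(-2)): offset=5, physical=[A,a,C,B,m,F], logical=[F,A,a,C,B,m]
After op 6 (rotate(+3)): offset=2, physical=[A,a,C,B,m,F], logical=[C,B,m,F,A,a]
After op 7 (swap(3, 4)): offset=2, physical=[F,a,C,B,m,A], logical=[C,B,m,A,F,a]
After op 8 (rotate(-3)): offset=5, physical=[F,a,C,B,m,A], logical=[A,F,a,C,B,m]
After op 9 (rotate(-2)): offset=3, physical=[F,a,C,B,m,A], logical=[B,m,A,F,a,C]
After op 10 (rotate(-2)): offset=1, physical=[F,a,C,B,m,A], logical=[a,C,B,m,A,F]
After op 11 (swap(1, 3)): offset=1, physical=[F,a,m,B,C,A], logical=[a,m,B,C,A,F]

Answer: 1 a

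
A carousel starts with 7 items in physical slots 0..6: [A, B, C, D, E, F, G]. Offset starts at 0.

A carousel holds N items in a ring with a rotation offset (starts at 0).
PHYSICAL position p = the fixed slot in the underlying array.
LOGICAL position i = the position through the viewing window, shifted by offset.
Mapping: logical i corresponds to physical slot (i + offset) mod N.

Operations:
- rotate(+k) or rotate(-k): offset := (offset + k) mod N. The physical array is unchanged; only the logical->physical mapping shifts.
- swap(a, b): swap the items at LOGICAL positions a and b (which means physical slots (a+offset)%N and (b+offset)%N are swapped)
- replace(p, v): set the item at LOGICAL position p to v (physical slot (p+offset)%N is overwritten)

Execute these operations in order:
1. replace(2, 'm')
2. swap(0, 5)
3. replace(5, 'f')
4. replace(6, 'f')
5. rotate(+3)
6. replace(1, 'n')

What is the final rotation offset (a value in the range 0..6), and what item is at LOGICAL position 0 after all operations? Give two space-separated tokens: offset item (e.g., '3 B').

After op 1 (replace(2, 'm')): offset=0, physical=[A,B,m,D,E,F,G], logical=[A,B,m,D,E,F,G]
After op 2 (swap(0, 5)): offset=0, physical=[F,B,m,D,E,A,G], logical=[F,B,m,D,E,A,G]
After op 3 (replace(5, 'f')): offset=0, physical=[F,B,m,D,E,f,G], logical=[F,B,m,D,E,f,G]
After op 4 (replace(6, 'f')): offset=0, physical=[F,B,m,D,E,f,f], logical=[F,B,m,D,E,f,f]
After op 5 (rotate(+3)): offset=3, physical=[F,B,m,D,E,f,f], logical=[D,E,f,f,F,B,m]
After op 6 (replace(1, 'n')): offset=3, physical=[F,B,m,D,n,f,f], logical=[D,n,f,f,F,B,m]

Answer: 3 D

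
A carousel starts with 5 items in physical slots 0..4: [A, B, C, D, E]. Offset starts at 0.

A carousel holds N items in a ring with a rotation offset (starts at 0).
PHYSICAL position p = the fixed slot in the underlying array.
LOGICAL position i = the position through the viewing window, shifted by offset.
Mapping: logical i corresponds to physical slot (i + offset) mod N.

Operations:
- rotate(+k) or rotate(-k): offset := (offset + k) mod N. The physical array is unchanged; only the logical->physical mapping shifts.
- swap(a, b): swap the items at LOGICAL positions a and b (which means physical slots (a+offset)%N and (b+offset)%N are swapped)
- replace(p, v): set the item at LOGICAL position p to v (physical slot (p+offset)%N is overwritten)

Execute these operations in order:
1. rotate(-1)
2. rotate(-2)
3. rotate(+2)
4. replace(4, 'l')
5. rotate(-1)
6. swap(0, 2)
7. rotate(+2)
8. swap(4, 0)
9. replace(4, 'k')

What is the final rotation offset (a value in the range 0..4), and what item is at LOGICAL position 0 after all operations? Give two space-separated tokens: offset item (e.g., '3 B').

After op 1 (rotate(-1)): offset=4, physical=[A,B,C,D,E], logical=[E,A,B,C,D]
After op 2 (rotate(-2)): offset=2, physical=[A,B,C,D,E], logical=[C,D,E,A,B]
After op 3 (rotate(+2)): offset=4, physical=[A,B,C,D,E], logical=[E,A,B,C,D]
After op 4 (replace(4, 'l')): offset=4, physical=[A,B,C,l,E], logical=[E,A,B,C,l]
After op 5 (rotate(-1)): offset=3, physical=[A,B,C,l,E], logical=[l,E,A,B,C]
After op 6 (swap(0, 2)): offset=3, physical=[l,B,C,A,E], logical=[A,E,l,B,C]
After op 7 (rotate(+2)): offset=0, physical=[l,B,C,A,E], logical=[l,B,C,A,E]
After op 8 (swap(4, 0)): offset=0, physical=[E,B,C,A,l], logical=[E,B,C,A,l]
After op 9 (replace(4, 'k')): offset=0, physical=[E,B,C,A,k], logical=[E,B,C,A,k]

Answer: 0 E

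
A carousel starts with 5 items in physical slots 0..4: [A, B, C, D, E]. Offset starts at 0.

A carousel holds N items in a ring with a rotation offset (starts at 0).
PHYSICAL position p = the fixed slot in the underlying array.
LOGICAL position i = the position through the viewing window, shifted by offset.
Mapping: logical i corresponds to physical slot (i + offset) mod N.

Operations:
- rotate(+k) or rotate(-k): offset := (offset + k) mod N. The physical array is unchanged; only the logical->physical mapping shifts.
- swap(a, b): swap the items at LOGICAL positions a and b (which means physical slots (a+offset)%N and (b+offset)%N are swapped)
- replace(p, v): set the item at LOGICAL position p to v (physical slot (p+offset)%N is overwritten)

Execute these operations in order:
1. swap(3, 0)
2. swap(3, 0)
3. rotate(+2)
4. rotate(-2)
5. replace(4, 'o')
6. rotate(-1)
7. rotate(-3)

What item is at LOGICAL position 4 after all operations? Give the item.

Answer: A

Derivation:
After op 1 (swap(3, 0)): offset=0, physical=[D,B,C,A,E], logical=[D,B,C,A,E]
After op 2 (swap(3, 0)): offset=0, physical=[A,B,C,D,E], logical=[A,B,C,D,E]
After op 3 (rotate(+2)): offset=2, physical=[A,B,C,D,E], logical=[C,D,E,A,B]
After op 4 (rotate(-2)): offset=0, physical=[A,B,C,D,E], logical=[A,B,C,D,E]
After op 5 (replace(4, 'o')): offset=0, physical=[A,B,C,D,o], logical=[A,B,C,D,o]
After op 6 (rotate(-1)): offset=4, physical=[A,B,C,D,o], logical=[o,A,B,C,D]
After op 7 (rotate(-3)): offset=1, physical=[A,B,C,D,o], logical=[B,C,D,o,A]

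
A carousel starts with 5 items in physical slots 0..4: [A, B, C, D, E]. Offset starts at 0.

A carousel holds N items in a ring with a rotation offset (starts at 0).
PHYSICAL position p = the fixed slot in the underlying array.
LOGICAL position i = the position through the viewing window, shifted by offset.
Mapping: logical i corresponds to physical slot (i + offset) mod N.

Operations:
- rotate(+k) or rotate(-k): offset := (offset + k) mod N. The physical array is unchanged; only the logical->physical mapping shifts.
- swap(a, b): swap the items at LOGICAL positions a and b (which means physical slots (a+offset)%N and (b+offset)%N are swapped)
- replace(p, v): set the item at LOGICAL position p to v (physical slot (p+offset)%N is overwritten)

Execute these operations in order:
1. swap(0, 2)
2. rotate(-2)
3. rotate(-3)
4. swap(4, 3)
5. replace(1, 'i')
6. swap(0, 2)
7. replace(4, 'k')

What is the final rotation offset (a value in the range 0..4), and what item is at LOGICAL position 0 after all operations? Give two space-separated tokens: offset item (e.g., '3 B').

After op 1 (swap(0, 2)): offset=0, physical=[C,B,A,D,E], logical=[C,B,A,D,E]
After op 2 (rotate(-2)): offset=3, physical=[C,B,A,D,E], logical=[D,E,C,B,A]
After op 3 (rotate(-3)): offset=0, physical=[C,B,A,D,E], logical=[C,B,A,D,E]
After op 4 (swap(4, 3)): offset=0, physical=[C,B,A,E,D], logical=[C,B,A,E,D]
After op 5 (replace(1, 'i')): offset=0, physical=[C,i,A,E,D], logical=[C,i,A,E,D]
After op 6 (swap(0, 2)): offset=0, physical=[A,i,C,E,D], logical=[A,i,C,E,D]
After op 7 (replace(4, 'k')): offset=0, physical=[A,i,C,E,k], logical=[A,i,C,E,k]

Answer: 0 A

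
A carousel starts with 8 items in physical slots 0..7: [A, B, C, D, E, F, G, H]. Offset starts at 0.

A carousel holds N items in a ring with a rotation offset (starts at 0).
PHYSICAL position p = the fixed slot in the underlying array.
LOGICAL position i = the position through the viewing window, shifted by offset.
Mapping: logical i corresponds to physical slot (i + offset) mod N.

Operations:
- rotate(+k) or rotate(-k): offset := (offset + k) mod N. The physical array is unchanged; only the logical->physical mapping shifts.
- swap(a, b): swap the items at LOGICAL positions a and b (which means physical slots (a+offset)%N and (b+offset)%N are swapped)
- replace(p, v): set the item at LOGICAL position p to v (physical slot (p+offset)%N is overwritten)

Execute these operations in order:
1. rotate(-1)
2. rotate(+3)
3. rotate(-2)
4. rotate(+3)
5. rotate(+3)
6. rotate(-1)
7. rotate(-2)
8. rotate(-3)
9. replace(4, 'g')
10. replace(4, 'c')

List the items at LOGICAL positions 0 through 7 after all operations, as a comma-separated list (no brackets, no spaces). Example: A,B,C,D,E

Answer: A,B,C,D,c,F,G,H

Derivation:
After op 1 (rotate(-1)): offset=7, physical=[A,B,C,D,E,F,G,H], logical=[H,A,B,C,D,E,F,G]
After op 2 (rotate(+3)): offset=2, physical=[A,B,C,D,E,F,G,H], logical=[C,D,E,F,G,H,A,B]
After op 3 (rotate(-2)): offset=0, physical=[A,B,C,D,E,F,G,H], logical=[A,B,C,D,E,F,G,H]
After op 4 (rotate(+3)): offset=3, physical=[A,B,C,D,E,F,G,H], logical=[D,E,F,G,H,A,B,C]
After op 5 (rotate(+3)): offset=6, physical=[A,B,C,D,E,F,G,H], logical=[G,H,A,B,C,D,E,F]
After op 6 (rotate(-1)): offset=5, physical=[A,B,C,D,E,F,G,H], logical=[F,G,H,A,B,C,D,E]
After op 7 (rotate(-2)): offset=3, physical=[A,B,C,D,E,F,G,H], logical=[D,E,F,G,H,A,B,C]
After op 8 (rotate(-3)): offset=0, physical=[A,B,C,D,E,F,G,H], logical=[A,B,C,D,E,F,G,H]
After op 9 (replace(4, 'g')): offset=0, physical=[A,B,C,D,g,F,G,H], logical=[A,B,C,D,g,F,G,H]
After op 10 (replace(4, 'c')): offset=0, physical=[A,B,C,D,c,F,G,H], logical=[A,B,C,D,c,F,G,H]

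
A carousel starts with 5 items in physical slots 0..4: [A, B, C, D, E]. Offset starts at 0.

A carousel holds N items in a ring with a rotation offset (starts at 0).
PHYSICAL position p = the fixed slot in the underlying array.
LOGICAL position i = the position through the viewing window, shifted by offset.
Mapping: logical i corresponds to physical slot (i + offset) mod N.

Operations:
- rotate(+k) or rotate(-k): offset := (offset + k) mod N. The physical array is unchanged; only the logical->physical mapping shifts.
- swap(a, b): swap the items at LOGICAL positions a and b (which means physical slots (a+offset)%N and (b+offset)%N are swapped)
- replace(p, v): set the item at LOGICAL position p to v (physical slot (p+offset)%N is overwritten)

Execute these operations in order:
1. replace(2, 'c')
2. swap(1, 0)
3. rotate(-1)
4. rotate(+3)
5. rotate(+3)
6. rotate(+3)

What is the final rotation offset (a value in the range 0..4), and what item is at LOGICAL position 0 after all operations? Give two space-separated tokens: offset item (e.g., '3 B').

After op 1 (replace(2, 'c')): offset=0, physical=[A,B,c,D,E], logical=[A,B,c,D,E]
After op 2 (swap(1, 0)): offset=0, physical=[B,A,c,D,E], logical=[B,A,c,D,E]
After op 3 (rotate(-1)): offset=4, physical=[B,A,c,D,E], logical=[E,B,A,c,D]
After op 4 (rotate(+3)): offset=2, physical=[B,A,c,D,E], logical=[c,D,E,B,A]
After op 5 (rotate(+3)): offset=0, physical=[B,A,c,D,E], logical=[B,A,c,D,E]
After op 6 (rotate(+3)): offset=3, physical=[B,A,c,D,E], logical=[D,E,B,A,c]

Answer: 3 D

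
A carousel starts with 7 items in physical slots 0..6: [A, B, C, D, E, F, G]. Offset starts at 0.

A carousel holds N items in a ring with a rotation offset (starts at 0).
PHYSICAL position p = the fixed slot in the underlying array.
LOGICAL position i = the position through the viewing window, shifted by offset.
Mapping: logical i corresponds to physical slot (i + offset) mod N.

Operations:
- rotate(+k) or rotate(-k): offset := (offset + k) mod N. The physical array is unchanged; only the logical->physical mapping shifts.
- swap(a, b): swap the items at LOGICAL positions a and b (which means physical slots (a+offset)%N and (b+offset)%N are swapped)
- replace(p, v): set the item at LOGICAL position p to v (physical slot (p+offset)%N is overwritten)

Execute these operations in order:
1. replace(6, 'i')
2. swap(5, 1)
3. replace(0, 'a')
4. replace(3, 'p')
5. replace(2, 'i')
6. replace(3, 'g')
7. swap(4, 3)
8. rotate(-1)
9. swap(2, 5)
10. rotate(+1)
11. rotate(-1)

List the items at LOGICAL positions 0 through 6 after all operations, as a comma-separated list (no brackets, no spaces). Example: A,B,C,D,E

After op 1 (replace(6, 'i')): offset=0, physical=[A,B,C,D,E,F,i], logical=[A,B,C,D,E,F,i]
After op 2 (swap(5, 1)): offset=0, physical=[A,F,C,D,E,B,i], logical=[A,F,C,D,E,B,i]
After op 3 (replace(0, 'a')): offset=0, physical=[a,F,C,D,E,B,i], logical=[a,F,C,D,E,B,i]
After op 4 (replace(3, 'p')): offset=0, physical=[a,F,C,p,E,B,i], logical=[a,F,C,p,E,B,i]
After op 5 (replace(2, 'i')): offset=0, physical=[a,F,i,p,E,B,i], logical=[a,F,i,p,E,B,i]
After op 6 (replace(3, 'g')): offset=0, physical=[a,F,i,g,E,B,i], logical=[a,F,i,g,E,B,i]
After op 7 (swap(4, 3)): offset=0, physical=[a,F,i,E,g,B,i], logical=[a,F,i,E,g,B,i]
After op 8 (rotate(-1)): offset=6, physical=[a,F,i,E,g,B,i], logical=[i,a,F,i,E,g,B]
After op 9 (swap(2, 5)): offset=6, physical=[a,g,i,E,F,B,i], logical=[i,a,g,i,E,F,B]
After op 10 (rotate(+1)): offset=0, physical=[a,g,i,E,F,B,i], logical=[a,g,i,E,F,B,i]
After op 11 (rotate(-1)): offset=6, physical=[a,g,i,E,F,B,i], logical=[i,a,g,i,E,F,B]

Answer: i,a,g,i,E,F,B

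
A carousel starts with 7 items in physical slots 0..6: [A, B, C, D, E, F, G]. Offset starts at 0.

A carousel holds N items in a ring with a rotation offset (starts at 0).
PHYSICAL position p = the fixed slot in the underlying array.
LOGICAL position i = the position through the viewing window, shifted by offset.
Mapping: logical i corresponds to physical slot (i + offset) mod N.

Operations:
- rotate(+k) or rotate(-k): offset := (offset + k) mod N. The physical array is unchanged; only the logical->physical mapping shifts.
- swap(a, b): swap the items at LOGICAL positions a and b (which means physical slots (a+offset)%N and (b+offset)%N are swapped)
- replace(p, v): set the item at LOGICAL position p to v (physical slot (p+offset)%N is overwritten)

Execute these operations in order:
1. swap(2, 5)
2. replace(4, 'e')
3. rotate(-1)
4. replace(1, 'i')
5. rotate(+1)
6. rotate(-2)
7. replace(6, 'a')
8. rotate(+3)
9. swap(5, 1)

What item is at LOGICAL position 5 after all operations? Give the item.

After op 1 (swap(2, 5)): offset=0, physical=[A,B,F,D,E,C,G], logical=[A,B,F,D,E,C,G]
After op 2 (replace(4, 'e')): offset=0, physical=[A,B,F,D,e,C,G], logical=[A,B,F,D,e,C,G]
After op 3 (rotate(-1)): offset=6, physical=[A,B,F,D,e,C,G], logical=[G,A,B,F,D,e,C]
After op 4 (replace(1, 'i')): offset=6, physical=[i,B,F,D,e,C,G], logical=[G,i,B,F,D,e,C]
After op 5 (rotate(+1)): offset=0, physical=[i,B,F,D,e,C,G], logical=[i,B,F,D,e,C,G]
After op 6 (rotate(-2)): offset=5, physical=[i,B,F,D,e,C,G], logical=[C,G,i,B,F,D,e]
After op 7 (replace(6, 'a')): offset=5, physical=[i,B,F,D,a,C,G], logical=[C,G,i,B,F,D,a]
After op 8 (rotate(+3)): offset=1, physical=[i,B,F,D,a,C,G], logical=[B,F,D,a,C,G,i]
After op 9 (swap(5, 1)): offset=1, physical=[i,B,G,D,a,C,F], logical=[B,G,D,a,C,F,i]

Answer: F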